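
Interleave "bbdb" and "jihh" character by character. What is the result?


Interleaving "bbdb" and "jihh":
  Position 0: 'b' from first, 'j' from second => "bj"
  Position 1: 'b' from first, 'i' from second => "bi"
  Position 2: 'd' from first, 'h' from second => "dh"
  Position 3: 'b' from first, 'h' from second => "bh"
Result: bjbidhbh

bjbidhbh


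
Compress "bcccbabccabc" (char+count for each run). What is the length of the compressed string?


Input: bcccbabccabc
Runs:
  'b' x 1 => "b1"
  'c' x 3 => "c3"
  'b' x 1 => "b1"
  'a' x 1 => "a1"
  'b' x 1 => "b1"
  'c' x 2 => "c2"
  'a' x 1 => "a1"
  'b' x 1 => "b1"
  'c' x 1 => "c1"
Compressed: "b1c3b1a1b1c2a1b1c1"
Compressed length: 18

18


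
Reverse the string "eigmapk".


Input: eigmapk
Reading characters right to left:
  Position 6: 'k'
  Position 5: 'p'
  Position 4: 'a'
  Position 3: 'm'
  Position 2: 'g'
  Position 1: 'i'
  Position 0: 'e'
Reversed: kpamgie

kpamgie


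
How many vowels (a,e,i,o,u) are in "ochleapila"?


Input: ochleapila
Checking each character:
  'o' at position 0: vowel (running total: 1)
  'c' at position 1: consonant
  'h' at position 2: consonant
  'l' at position 3: consonant
  'e' at position 4: vowel (running total: 2)
  'a' at position 5: vowel (running total: 3)
  'p' at position 6: consonant
  'i' at position 7: vowel (running total: 4)
  'l' at position 8: consonant
  'a' at position 9: vowel (running total: 5)
Total vowels: 5

5


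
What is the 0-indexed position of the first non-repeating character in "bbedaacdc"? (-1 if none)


Input: bbedaacdc
Character frequencies:
  'a': 2
  'b': 2
  'c': 2
  'd': 2
  'e': 1
Scanning left to right for freq == 1:
  Position 0 ('b'): freq=2, skip
  Position 1 ('b'): freq=2, skip
  Position 2 ('e'): unique! => answer = 2

2


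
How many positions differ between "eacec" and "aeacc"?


Comparing "eacec" and "aeacc" position by position:
  Position 0: 'e' vs 'a' => DIFFER
  Position 1: 'a' vs 'e' => DIFFER
  Position 2: 'c' vs 'a' => DIFFER
  Position 3: 'e' vs 'c' => DIFFER
  Position 4: 'c' vs 'c' => same
Positions that differ: 4

4


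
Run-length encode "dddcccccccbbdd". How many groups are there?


Input: dddcccccccbbdd
Scanning for consecutive runs:
  Group 1: 'd' x 3 (positions 0-2)
  Group 2: 'c' x 7 (positions 3-9)
  Group 3: 'b' x 2 (positions 10-11)
  Group 4: 'd' x 2 (positions 12-13)
Total groups: 4

4


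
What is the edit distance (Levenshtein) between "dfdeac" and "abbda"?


Computing edit distance: "dfdeac" -> "abbda"
DP table:
           a    b    b    d    a
      0    1    2    3    4    5
  d   1    1    2    3    3    4
  f   2    2    2    3    4    4
  d   3    3    3    3    3    4
  e   4    4    4    4    4    4
  a   5    4    5    5    5    4
  c   6    5    5    6    6    5
Edit distance = dp[6][5] = 5

5


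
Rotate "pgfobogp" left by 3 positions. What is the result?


Input: "pgfobogp", rotate left by 3
First 3 characters: "pgf"
Remaining characters: "obogp"
Concatenate remaining + first: "obogp" + "pgf" = "obogppgf"

obogppgf


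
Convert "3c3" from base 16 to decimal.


Input: "3c3" in base 16
Positional expansion:
  Digit '3' (value 3) x 16^2 = 768
  Digit 'c' (value 12) x 16^1 = 192
  Digit '3' (value 3) x 16^0 = 3
Sum = 963

963


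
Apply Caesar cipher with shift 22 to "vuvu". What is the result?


Caesar cipher: shift "vuvu" by 22
  'v' (pos 21) + 22 = pos 17 = 'r'
  'u' (pos 20) + 22 = pos 16 = 'q'
  'v' (pos 21) + 22 = pos 17 = 'r'
  'u' (pos 20) + 22 = pos 16 = 'q'
Result: rqrq

rqrq


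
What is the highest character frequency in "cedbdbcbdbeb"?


Input: cedbdbcbdbeb
Character counts:
  'b': 5
  'c': 2
  'd': 3
  'e': 2
Maximum frequency: 5

5


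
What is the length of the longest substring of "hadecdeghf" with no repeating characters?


Input: "hadecdeghf"
Sliding window (track last position of each char):
  Position 0 ('h'): window [0,0] length 1 -- new best
  Position 1 ('a'): window [0,1] length 2 -- new best
  Position 2 ('d'): window [0,2] length 3 -- new best
  Position 3 ('e'): window [0,3] length 4 -- new best
  Position 4 ('c'): window [0,4] length 5 -- new best
  Position 5 ('d'): repeat (last at 2), move window start to 3
  Position 5 ('d'): window [3,5] length 3
  Position 6 ('e'): repeat (last at 3), move window start to 4
  Position 6 ('e'): window [4,6] length 3
  Position 7 ('g'): window [4,7] length 4
  Position 8 ('h'): window [4,8] length 5
  Position 9 ('f'): window [4,9] length 6 -- new best
Longest substring with no repeats: "cdeghf" with length 6

6


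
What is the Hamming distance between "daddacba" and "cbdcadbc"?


Comparing "daddacba" and "cbdcadbc" position by position:
  Position 0: 'd' vs 'c' => differ
  Position 1: 'a' vs 'b' => differ
  Position 2: 'd' vs 'd' => same
  Position 3: 'd' vs 'c' => differ
  Position 4: 'a' vs 'a' => same
  Position 5: 'c' vs 'd' => differ
  Position 6: 'b' vs 'b' => same
  Position 7: 'a' vs 'c' => differ
Total differences (Hamming distance): 5

5


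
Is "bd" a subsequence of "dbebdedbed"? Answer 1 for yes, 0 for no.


Check if "bd" is a subsequence of "dbebdedbed"
Greedy scan:
  Position 0 ('d'): no match needed
  Position 1 ('b'): matches sub[0] = 'b'
  Position 2 ('e'): no match needed
  Position 3 ('b'): no match needed
  Position 4 ('d'): matches sub[1] = 'd'
  Position 5 ('e'): no match needed
  Position 6 ('d'): no match needed
  Position 7 ('b'): no match needed
  Position 8 ('e'): no match needed
  Position 9 ('d'): no match needed
All 2 characters matched => is a subsequence

1


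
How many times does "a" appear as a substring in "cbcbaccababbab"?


Searching for "a" in "cbcbaccababbab"
Scanning each position:
  Position 0: "c" => no
  Position 1: "b" => no
  Position 2: "c" => no
  Position 3: "b" => no
  Position 4: "a" => MATCH
  Position 5: "c" => no
  Position 6: "c" => no
  Position 7: "a" => MATCH
  Position 8: "b" => no
  Position 9: "a" => MATCH
  Position 10: "b" => no
  Position 11: "b" => no
  Position 12: "a" => MATCH
  Position 13: "b" => no
Total occurrences: 4

4


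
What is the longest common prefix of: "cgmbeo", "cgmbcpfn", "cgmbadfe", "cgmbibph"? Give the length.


Words: cgmbeo, cgmbcpfn, cgmbadfe, cgmbibph
  Position 0: all 'c' => match
  Position 1: all 'g' => match
  Position 2: all 'm' => match
  Position 3: all 'b' => match
  Position 4: ('e', 'c', 'a', 'i') => mismatch, stop
LCP = "cgmb" (length 4)

4


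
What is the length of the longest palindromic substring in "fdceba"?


Input: "fdceba"
Checking substrings for palindromes:
  No multi-char palindromic substrings found
Longest palindromic substring: "f" with length 1

1


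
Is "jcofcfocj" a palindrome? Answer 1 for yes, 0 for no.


Input: jcofcfocj
Reversed: jcofcfocj
  Compare pos 0 ('j') with pos 8 ('j'): match
  Compare pos 1 ('c') with pos 7 ('c'): match
  Compare pos 2 ('o') with pos 6 ('o'): match
  Compare pos 3 ('f') with pos 5 ('f'): match
Result: palindrome

1


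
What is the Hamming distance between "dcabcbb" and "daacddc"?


Comparing "dcabcbb" and "daacddc" position by position:
  Position 0: 'd' vs 'd' => same
  Position 1: 'c' vs 'a' => differ
  Position 2: 'a' vs 'a' => same
  Position 3: 'b' vs 'c' => differ
  Position 4: 'c' vs 'd' => differ
  Position 5: 'b' vs 'd' => differ
  Position 6: 'b' vs 'c' => differ
Total differences (Hamming distance): 5

5


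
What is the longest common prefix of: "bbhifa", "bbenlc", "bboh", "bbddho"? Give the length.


Words: bbhifa, bbenlc, bboh, bbddho
  Position 0: all 'b' => match
  Position 1: all 'b' => match
  Position 2: ('h', 'e', 'o', 'd') => mismatch, stop
LCP = "bb" (length 2)

2


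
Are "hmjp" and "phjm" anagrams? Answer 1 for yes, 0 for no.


Strings: "hmjp", "phjm"
Sorted first:  hjmp
Sorted second: hjmp
Sorted forms match => anagrams

1


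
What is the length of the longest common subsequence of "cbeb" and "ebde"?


LCS of "cbeb" and "ebde"
DP table:
           e    b    d    e
      0    0    0    0    0
  c   0    0    0    0    0
  b   0    0    1    1    1
  e   0    1    1    1    2
  b   0    1    2    2    2
LCS length = dp[4][4] = 2

2


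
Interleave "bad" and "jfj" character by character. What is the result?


Interleaving "bad" and "jfj":
  Position 0: 'b' from first, 'j' from second => "bj"
  Position 1: 'a' from first, 'f' from second => "af"
  Position 2: 'd' from first, 'j' from second => "dj"
Result: bjafdj

bjafdj


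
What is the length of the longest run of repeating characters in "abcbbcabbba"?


Input: "abcbbcabbba"
Scanning for longest run:
  Position 1 ('b'): new char, reset run to 1
  Position 2 ('c'): new char, reset run to 1
  Position 3 ('b'): new char, reset run to 1
  Position 4 ('b'): continues run of 'b', length=2
  Position 5 ('c'): new char, reset run to 1
  Position 6 ('a'): new char, reset run to 1
  Position 7 ('b'): new char, reset run to 1
  Position 8 ('b'): continues run of 'b', length=2
  Position 9 ('b'): continues run of 'b', length=3
  Position 10 ('a'): new char, reset run to 1
Longest run: 'b' with length 3

3


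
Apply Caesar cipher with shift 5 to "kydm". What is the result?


Caesar cipher: shift "kydm" by 5
  'k' (pos 10) + 5 = pos 15 = 'p'
  'y' (pos 24) + 5 = pos 3 = 'd'
  'd' (pos 3) + 5 = pos 8 = 'i'
  'm' (pos 12) + 5 = pos 17 = 'r'
Result: pdir

pdir


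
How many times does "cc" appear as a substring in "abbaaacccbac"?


Searching for "cc" in "abbaaacccbac"
Scanning each position:
  Position 0: "ab" => no
  Position 1: "bb" => no
  Position 2: "ba" => no
  Position 3: "aa" => no
  Position 4: "aa" => no
  Position 5: "ac" => no
  Position 6: "cc" => MATCH
  Position 7: "cc" => MATCH
  Position 8: "cb" => no
  Position 9: "ba" => no
  Position 10: "ac" => no
Total occurrences: 2

2


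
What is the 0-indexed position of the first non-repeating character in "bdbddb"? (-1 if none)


Input: bdbddb
Character frequencies:
  'b': 3
  'd': 3
Scanning left to right for freq == 1:
  Position 0 ('b'): freq=3, skip
  Position 1 ('d'): freq=3, skip
  Position 2 ('b'): freq=3, skip
  Position 3 ('d'): freq=3, skip
  Position 4 ('d'): freq=3, skip
  Position 5 ('b'): freq=3, skip
  No unique character found => answer = -1

-1


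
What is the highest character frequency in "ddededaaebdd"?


Input: ddededaaebdd
Character counts:
  'a': 2
  'b': 1
  'd': 6
  'e': 3
Maximum frequency: 6

6


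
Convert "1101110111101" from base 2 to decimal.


Input: "1101110111101" in base 2
Positional expansion:
  Digit '1' (value 1) x 2^12 = 4096
  Digit '1' (value 1) x 2^11 = 2048
  Digit '0' (value 0) x 2^10 = 0
  Digit '1' (value 1) x 2^9 = 512
  Digit '1' (value 1) x 2^8 = 256
  Digit '1' (value 1) x 2^7 = 128
  Digit '0' (value 0) x 2^6 = 0
  Digit '1' (value 1) x 2^5 = 32
  Digit '1' (value 1) x 2^4 = 16
  Digit '1' (value 1) x 2^3 = 8
  Digit '1' (value 1) x 2^2 = 4
  Digit '0' (value 0) x 2^1 = 0
  Digit '1' (value 1) x 2^0 = 1
Sum = 7101

7101


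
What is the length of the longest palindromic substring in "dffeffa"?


Input: "dffeffa"
Checking substrings for palindromes:
  [1:6] "ffeff" (len 5) => palindrome
  [2:5] "fef" (len 3) => palindrome
  [1:3] "ff" (len 2) => palindrome
  [4:6] "ff" (len 2) => palindrome
Longest palindromic substring: "ffeff" with length 5

5


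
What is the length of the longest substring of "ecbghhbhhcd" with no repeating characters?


Input: "ecbghhbhhcd"
Sliding window (track last position of each char):
  Position 0 ('e'): window [0,0] length 1 -- new best
  Position 1 ('c'): window [0,1] length 2 -- new best
  Position 2 ('b'): window [0,2] length 3 -- new best
  Position 3 ('g'): window [0,3] length 4 -- new best
  Position 4 ('h'): window [0,4] length 5 -- new best
  Position 5 ('h'): repeat (last at 4), move window start to 5
  Position 5 ('h'): window [5,5] length 1
  Position 6 ('b'): window [5,6] length 2
  Position 7 ('h'): repeat (last at 5), move window start to 6
  Position 7 ('h'): window [6,7] length 2
  Position 8 ('h'): repeat (last at 7), move window start to 8
  Position 8 ('h'): window [8,8] length 1
  Position 9 ('c'): window [8,9] length 2
  Position 10 ('d'): window [8,10] length 3
Longest substring with no repeats: "ecbgh" with length 5

5


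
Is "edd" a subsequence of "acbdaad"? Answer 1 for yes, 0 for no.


Check if "edd" is a subsequence of "acbdaad"
Greedy scan:
  Position 0 ('a'): no match needed
  Position 1 ('c'): no match needed
  Position 2 ('b'): no match needed
  Position 3 ('d'): no match needed
  Position 4 ('a'): no match needed
  Position 5 ('a'): no match needed
  Position 6 ('d'): no match needed
Only matched 0/3 characters => not a subsequence

0


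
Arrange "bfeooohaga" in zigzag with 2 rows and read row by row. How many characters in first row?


Zigzag "bfeooohaga" into 2 rows:
Placing characters:
  'b' => row 0
  'f' => row 1
  'e' => row 0
  'o' => row 1
  'o' => row 0
  'o' => row 1
  'h' => row 0
  'a' => row 1
  'g' => row 0
  'a' => row 1
Rows:
  Row 0: "beohg"
  Row 1: "fooaa"
First row length: 5

5


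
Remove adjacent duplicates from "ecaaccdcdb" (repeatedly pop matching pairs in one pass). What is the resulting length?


Input: ecaaccdcdb
Stack-based adjacent duplicate removal:
  Read 'e': push. Stack: e
  Read 'c': push. Stack: ec
  Read 'a': push. Stack: eca
  Read 'a': matches stack top 'a' => pop. Stack: ec
  Read 'c': matches stack top 'c' => pop. Stack: e
  Read 'c': push. Stack: ec
  Read 'd': push. Stack: ecd
  Read 'c': push. Stack: ecdc
  Read 'd': push. Stack: ecdcd
  Read 'b': push. Stack: ecdcdb
Final stack: "ecdcdb" (length 6)

6


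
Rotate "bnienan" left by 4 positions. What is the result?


Input: "bnienan", rotate left by 4
First 4 characters: "bnie"
Remaining characters: "nan"
Concatenate remaining + first: "nan" + "bnie" = "nanbnie"

nanbnie


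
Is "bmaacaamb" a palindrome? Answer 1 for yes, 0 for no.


Input: bmaacaamb
Reversed: bmaacaamb
  Compare pos 0 ('b') with pos 8 ('b'): match
  Compare pos 1 ('m') with pos 7 ('m'): match
  Compare pos 2 ('a') with pos 6 ('a'): match
  Compare pos 3 ('a') with pos 5 ('a'): match
Result: palindrome

1


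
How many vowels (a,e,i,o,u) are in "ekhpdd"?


Input: ekhpdd
Checking each character:
  'e' at position 0: vowel (running total: 1)
  'k' at position 1: consonant
  'h' at position 2: consonant
  'p' at position 3: consonant
  'd' at position 4: consonant
  'd' at position 5: consonant
Total vowels: 1

1


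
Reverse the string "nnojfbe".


Input: nnojfbe
Reading characters right to left:
  Position 6: 'e'
  Position 5: 'b'
  Position 4: 'f'
  Position 3: 'j'
  Position 2: 'o'
  Position 1: 'n'
  Position 0: 'n'
Reversed: ebfjonn

ebfjonn


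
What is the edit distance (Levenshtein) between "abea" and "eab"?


Computing edit distance: "abea" -> "eab"
DP table:
           e    a    b
      0    1    2    3
  a   1    1    1    2
  b   2    2    2    1
  e   3    2    3    2
  a   4    3    2    3
Edit distance = dp[4][3] = 3

3


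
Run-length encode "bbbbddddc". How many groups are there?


Input: bbbbddddc
Scanning for consecutive runs:
  Group 1: 'b' x 4 (positions 0-3)
  Group 2: 'd' x 4 (positions 4-7)
  Group 3: 'c' x 1 (positions 8-8)
Total groups: 3

3


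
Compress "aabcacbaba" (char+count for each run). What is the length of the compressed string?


Input: aabcacbaba
Runs:
  'a' x 2 => "a2"
  'b' x 1 => "b1"
  'c' x 1 => "c1"
  'a' x 1 => "a1"
  'c' x 1 => "c1"
  'b' x 1 => "b1"
  'a' x 1 => "a1"
  'b' x 1 => "b1"
  'a' x 1 => "a1"
Compressed: "a2b1c1a1c1b1a1b1a1"
Compressed length: 18

18


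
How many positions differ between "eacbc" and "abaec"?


Comparing "eacbc" and "abaec" position by position:
  Position 0: 'e' vs 'a' => DIFFER
  Position 1: 'a' vs 'b' => DIFFER
  Position 2: 'c' vs 'a' => DIFFER
  Position 3: 'b' vs 'e' => DIFFER
  Position 4: 'c' vs 'c' => same
Positions that differ: 4

4


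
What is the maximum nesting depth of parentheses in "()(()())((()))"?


Input: "()(()())((()))"
Tracking depth:
  Position 0 '(': depth becomes 1
  Position 1 ')': depth becomes 0
  Position 2 '(': depth becomes 1
  Position 3 '(': depth becomes 2
  Position 4 ')': depth becomes 1
  Position 5 '(': depth becomes 2
  Position 6 ')': depth becomes 1
  Position 7 ')': depth becomes 0
  Position 8 '(': depth becomes 1
  Position 9 '(': depth becomes 2
  Position 10 '(': depth becomes 3
  Position 11 ')': depth becomes 2
  Position 12 ')': depth becomes 1
  Position 13 ')': depth becomes 0
Maximum depth reached: 3

3


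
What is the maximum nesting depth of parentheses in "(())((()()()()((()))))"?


Input: "(())((()()()()((()))))"
Tracking depth:
  Position 0 '(': depth becomes 1
  Position 1 '(': depth becomes 2
  Position 2 ')': depth becomes 1
  Position 3 ')': depth becomes 0
  Position 4 '(': depth becomes 1
  Position 5 '(': depth becomes 2
  Position 6 '(': depth becomes 3
  Position 7 ')': depth becomes 2
  Position 8 '(': depth becomes 3
  Position 9 ')': depth becomes 2
  Position 10 '(': depth becomes 3
  Position 11 ')': depth becomes 2
  Position 12 '(': depth becomes 3
  Position 13 ')': depth becomes 2
  Position 14 '(': depth becomes 3
  Position 15 '(': depth becomes 4
  Position 16 '(': depth becomes 5
  Position 17 ')': depth becomes 4
  Position 18 ')': depth becomes 3
  Position 19 ')': depth becomes 2
  Position 20 ')': depth becomes 1
  Position 21 ')': depth becomes 0
Maximum depth reached: 5

5


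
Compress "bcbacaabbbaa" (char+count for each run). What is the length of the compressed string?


Input: bcbacaabbbaa
Runs:
  'b' x 1 => "b1"
  'c' x 1 => "c1"
  'b' x 1 => "b1"
  'a' x 1 => "a1"
  'c' x 1 => "c1"
  'a' x 2 => "a2"
  'b' x 3 => "b3"
  'a' x 2 => "a2"
Compressed: "b1c1b1a1c1a2b3a2"
Compressed length: 16

16


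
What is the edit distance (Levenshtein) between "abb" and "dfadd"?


Computing edit distance: "abb" -> "dfadd"
DP table:
           d    f    a    d    d
      0    1    2    3    4    5
  a   1    1    2    2    3    4
  b   2    2    2    3    3    4
  b   3    3    3    3    4    4
Edit distance = dp[3][5] = 4

4


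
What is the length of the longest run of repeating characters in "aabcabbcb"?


Input: "aabcabbcb"
Scanning for longest run:
  Position 1 ('a'): continues run of 'a', length=2
  Position 2 ('b'): new char, reset run to 1
  Position 3 ('c'): new char, reset run to 1
  Position 4 ('a'): new char, reset run to 1
  Position 5 ('b'): new char, reset run to 1
  Position 6 ('b'): continues run of 'b', length=2
  Position 7 ('c'): new char, reset run to 1
  Position 8 ('b'): new char, reset run to 1
Longest run: 'a' with length 2

2


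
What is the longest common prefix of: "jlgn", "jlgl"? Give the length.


Words: jlgn, jlgl
  Position 0: all 'j' => match
  Position 1: all 'l' => match
  Position 2: all 'g' => match
  Position 3: ('n', 'l') => mismatch, stop
LCP = "jlg" (length 3)

3


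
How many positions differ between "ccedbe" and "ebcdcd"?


Comparing "ccedbe" and "ebcdcd" position by position:
  Position 0: 'c' vs 'e' => DIFFER
  Position 1: 'c' vs 'b' => DIFFER
  Position 2: 'e' vs 'c' => DIFFER
  Position 3: 'd' vs 'd' => same
  Position 4: 'b' vs 'c' => DIFFER
  Position 5: 'e' vs 'd' => DIFFER
Positions that differ: 5

5


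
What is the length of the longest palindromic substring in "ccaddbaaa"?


Input: "ccaddbaaa"
Checking substrings for palindromes:
  [6:9] "aaa" (len 3) => palindrome
  [0:2] "cc" (len 2) => palindrome
  [3:5] "dd" (len 2) => palindrome
  [6:8] "aa" (len 2) => palindrome
  [7:9] "aa" (len 2) => palindrome
Longest palindromic substring: "aaa" with length 3

3


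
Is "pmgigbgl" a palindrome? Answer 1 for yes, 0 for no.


Input: pmgigbgl
Reversed: lgbgigmp
  Compare pos 0 ('p') with pos 7 ('l'): MISMATCH
  Compare pos 1 ('m') with pos 6 ('g'): MISMATCH
  Compare pos 2 ('g') with pos 5 ('b'): MISMATCH
  Compare pos 3 ('i') with pos 4 ('g'): MISMATCH
Result: not a palindrome

0


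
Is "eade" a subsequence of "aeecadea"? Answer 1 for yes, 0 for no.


Check if "eade" is a subsequence of "aeecadea"
Greedy scan:
  Position 0 ('a'): no match needed
  Position 1 ('e'): matches sub[0] = 'e'
  Position 2 ('e'): no match needed
  Position 3 ('c'): no match needed
  Position 4 ('a'): matches sub[1] = 'a'
  Position 5 ('d'): matches sub[2] = 'd'
  Position 6 ('e'): matches sub[3] = 'e'
  Position 7 ('a'): no match needed
All 4 characters matched => is a subsequence

1


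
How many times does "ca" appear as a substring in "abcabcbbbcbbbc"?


Searching for "ca" in "abcabcbbbcbbbc"
Scanning each position:
  Position 0: "ab" => no
  Position 1: "bc" => no
  Position 2: "ca" => MATCH
  Position 3: "ab" => no
  Position 4: "bc" => no
  Position 5: "cb" => no
  Position 6: "bb" => no
  Position 7: "bb" => no
  Position 8: "bc" => no
  Position 9: "cb" => no
  Position 10: "bb" => no
  Position 11: "bb" => no
  Position 12: "bc" => no
Total occurrences: 1

1


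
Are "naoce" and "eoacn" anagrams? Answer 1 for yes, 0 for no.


Strings: "naoce", "eoacn"
Sorted first:  aceno
Sorted second: aceno
Sorted forms match => anagrams

1


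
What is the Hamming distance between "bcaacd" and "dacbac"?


Comparing "bcaacd" and "dacbac" position by position:
  Position 0: 'b' vs 'd' => differ
  Position 1: 'c' vs 'a' => differ
  Position 2: 'a' vs 'c' => differ
  Position 3: 'a' vs 'b' => differ
  Position 4: 'c' vs 'a' => differ
  Position 5: 'd' vs 'c' => differ
Total differences (Hamming distance): 6

6


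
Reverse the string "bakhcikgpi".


Input: bakhcikgpi
Reading characters right to left:
  Position 9: 'i'
  Position 8: 'p'
  Position 7: 'g'
  Position 6: 'k'
  Position 5: 'i'
  Position 4: 'c'
  Position 3: 'h'
  Position 2: 'k'
  Position 1: 'a'
  Position 0: 'b'
Reversed: ipgkichkab

ipgkichkab


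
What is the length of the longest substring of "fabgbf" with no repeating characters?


Input: "fabgbf"
Sliding window (track last position of each char):
  Position 0 ('f'): window [0,0] length 1 -- new best
  Position 1 ('a'): window [0,1] length 2 -- new best
  Position 2 ('b'): window [0,2] length 3 -- new best
  Position 3 ('g'): window [0,3] length 4 -- new best
  Position 4 ('b'): repeat (last at 2), move window start to 3
  Position 4 ('b'): window [3,4] length 2
  Position 5 ('f'): window [3,5] length 3
Longest substring with no repeats: "fabg" with length 4

4


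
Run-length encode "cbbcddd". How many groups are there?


Input: cbbcddd
Scanning for consecutive runs:
  Group 1: 'c' x 1 (positions 0-0)
  Group 2: 'b' x 2 (positions 1-2)
  Group 3: 'c' x 1 (positions 3-3)
  Group 4: 'd' x 3 (positions 4-6)
Total groups: 4

4


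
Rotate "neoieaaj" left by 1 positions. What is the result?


Input: "neoieaaj", rotate left by 1
First 1 characters: "n"
Remaining characters: "eoieaaj"
Concatenate remaining + first: "eoieaaj" + "n" = "eoieaajn"

eoieaajn


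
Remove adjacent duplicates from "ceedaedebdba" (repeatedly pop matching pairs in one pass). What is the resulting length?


Input: ceedaedebdba
Stack-based adjacent duplicate removal:
  Read 'c': push. Stack: c
  Read 'e': push. Stack: ce
  Read 'e': matches stack top 'e' => pop. Stack: c
  Read 'd': push. Stack: cd
  Read 'a': push. Stack: cda
  Read 'e': push. Stack: cdae
  Read 'd': push. Stack: cdaed
  Read 'e': push. Stack: cdaede
  Read 'b': push. Stack: cdaedeb
  Read 'd': push. Stack: cdaedebd
  Read 'b': push. Stack: cdaedebdb
  Read 'a': push. Stack: cdaedebdba
Final stack: "cdaedebdba" (length 10)

10


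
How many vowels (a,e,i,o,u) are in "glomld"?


Input: glomld
Checking each character:
  'g' at position 0: consonant
  'l' at position 1: consonant
  'o' at position 2: vowel (running total: 1)
  'm' at position 3: consonant
  'l' at position 4: consonant
  'd' at position 5: consonant
Total vowels: 1

1


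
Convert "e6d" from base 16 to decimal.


Input: "e6d" in base 16
Positional expansion:
  Digit 'e' (value 14) x 16^2 = 3584
  Digit '6' (value 6) x 16^1 = 96
  Digit 'd' (value 13) x 16^0 = 13
Sum = 3693

3693


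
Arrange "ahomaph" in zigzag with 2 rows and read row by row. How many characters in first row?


Zigzag "ahomaph" into 2 rows:
Placing characters:
  'a' => row 0
  'h' => row 1
  'o' => row 0
  'm' => row 1
  'a' => row 0
  'p' => row 1
  'h' => row 0
Rows:
  Row 0: "aoah"
  Row 1: "hmp"
First row length: 4

4


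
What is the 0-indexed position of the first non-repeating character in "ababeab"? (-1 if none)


Input: ababeab
Character frequencies:
  'a': 3
  'b': 3
  'e': 1
Scanning left to right for freq == 1:
  Position 0 ('a'): freq=3, skip
  Position 1 ('b'): freq=3, skip
  Position 2 ('a'): freq=3, skip
  Position 3 ('b'): freq=3, skip
  Position 4 ('e'): unique! => answer = 4

4


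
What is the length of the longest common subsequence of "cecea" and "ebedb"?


LCS of "cecea" and "ebedb"
DP table:
           e    b    e    d    b
      0    0    0    0    0    0
  c   0    0    0    0    0    0
  e   0    1    1    1    1    1
  c   0    1    1    1    1    1
  e   0    1    1    2    2    2
  a   0    1    1    2    2    2
LCS length = dp[5][5] = 2

2


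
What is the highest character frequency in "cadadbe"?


Input: cadadbe
Character counts:
  'a': 2
  'b': 1
  'c': 1
  'd': 2
  'e': 1
Maximum frequency: 2

2


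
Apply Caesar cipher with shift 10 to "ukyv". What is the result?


Caesar cipher: shift "ukyv" by 10
  'u' (pos 20) + 10 = pos 4 = 'e'
  'k' (pos 10) + 10 = pos 20 = 'u'
  'y' (pos 24) + 10 = pos 8 = 'i'
  'v' (pos 21) + 10 = pos 5 = 'f'
Result: euif

euif


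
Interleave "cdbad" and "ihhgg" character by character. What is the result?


Interleaving "cdbad" and "ihhgg":
  Position 0: 'c' from first, 'i' from second => "ci"
  Position 1: 'd' from first, 'h' from second => "dh"
  Position 2: 'b' from first, 'h' from second => "bh"
  Position 3: 'a' from first, 'g' from second => "ag"
  Position 4: 'd' from first, 'g' from second => "dg"
Result: cidhbhagdg

cidhbhagdg


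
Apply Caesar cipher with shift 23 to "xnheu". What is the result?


Caesar cipher: shift "xnheu" by 23
  'x' (pos 23) + 23 = pos 20 = 'u'
  'n' (pos 13) + 23 = pos 10 = 'k'
  'h' (pos 7) + 23 = pos 4 = 'e'
  'e' (pos 4) + 23 = pos 1 = 'b'
  'u' (pos 20) + 23 = pos 17 = 'r'
Result: ukebr

ukebr


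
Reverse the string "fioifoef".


Input: fioifoef
Reading characters right to left:
  Position 7: 'f'
  Position 6: 'e'
  Position 5: 'o'
  Position 4: 'f'
  Position 3: 'i'
  Position 2: 'o'
  Position 1: 'i'
  Position 0: 'f'
Reversed: feofioif

feofioif


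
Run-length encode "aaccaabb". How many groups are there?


Input: aaccaabb
Scanning for consecutive runs:
  Group 1: 'a' x 2 (positions 0-1)
  Group 2: 'c' x 2 (positions 2-3)
  Group 3: 'a' x 2 (positions 4-5)
  Group 4: 'b' x 2 (positions 6-7)
Total groups: 4

4


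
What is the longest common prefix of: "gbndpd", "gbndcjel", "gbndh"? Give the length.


Words: gbndpd, gbndcjel, gbndh
  Position 0: all 'g' => match
  Position 1: all 'b' => match
  Position 2: all 'n' => match
  Position 3: all 'd' => match
  Position 4: ('p', 'c', 'h') => mismatch, stop
LCP = "gbnd" (length 4)

4


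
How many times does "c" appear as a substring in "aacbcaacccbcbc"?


Searching for "c" in "aacbcaacccbcbc"
Scanning each position:
  Position 0: "a" => no
  Position 1: "a" => no
  Position 2: "c" => MATCH
  Position 3: "b" => no
  Position 4: "c" => MATCH
  Position 5: "a" => no
  Position 6: "a" => no
  Position 7: "c" => MATCH
  Position 8: "c" => MATCH
  Position 9: "c" => MATCH
  Position 10: "b" => no
  Position 11: "c" => MATCH
  Position 12: "b" => no
  Position 13: "c" => MATCH
Total occurrences: 7

7


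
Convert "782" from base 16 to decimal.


Input: "782" in base 16
Positional expansion:
  Digit '7' (value 7) x 16^2 = 1792
  Digit '8' (value 8) x 16^1 = 128
  Digit '2' (value 2) x 16^0 = 2
Sum = 1922

1922


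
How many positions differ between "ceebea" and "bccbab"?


Comparing "ceebea" and "bccbab" position by position:
  Position 0: 'c' vs 'b' => DIFFER
  Position 1: 'e' vs 'c' => DIFFER
  Position 2: 'e' vs 'c' => DIFFER
  Position 3: 'b' vs 'b' => same
  Position 4: 'e' vs 'a' => DIFFER
  Position 5: 'a' vs 'b' => DIFFER
Positions that differ: 5

5


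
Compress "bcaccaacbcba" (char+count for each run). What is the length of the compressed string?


Input: bcaccaacbcba
Runs:
  'b' x 1 => "b1"
  'c' x 1 => "c1"
  'a' x 1 => "a1"
  'c' x 2 => "c2"
  'a' x 2 => "a2"
  'c' x 1 => "c1"
  'b' x 1 => "b1"
  'c' x 1 => "c1"
  'b' x 1 => "b1"
  'a' x 1 => "a1"
Compressed: "b1c1a1c2a2c1b1c1b1a1"
Compressed length: 20

20


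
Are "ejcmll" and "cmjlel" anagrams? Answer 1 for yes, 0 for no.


Strings: "ejcmll", "cmjlel"
Sorted first:  cejllm
Sorted second: cejllm
Sorted forms match => anagrams

1


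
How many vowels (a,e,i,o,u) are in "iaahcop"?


Input: iaahcop
Checking each character:
  'i' at position 0: vowel (running total: 1)
  'a' at position 1: vowel (running total: 2)
  'a' at position 2: vowel (running total: 3)
  'h' at position 3: consonant
  'c' at position 4: consonant
  'o' at position 5: vowel (running total: 4)
  'p' at position 6: consonant
Total vowels: 4

4


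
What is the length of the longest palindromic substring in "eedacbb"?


Input: "eedacbb"
Checking substrings for palindromes:
  [0:2] "ee" (len 2) => palindrome
  [5:7] "bb" (len 2) => palindrome
Longest palindromic substring: "ee" with length 2

2


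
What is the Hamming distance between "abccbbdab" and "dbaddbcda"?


Comparing "abccbbdab" and "dbaddbcda" position by position:
  Position 0: 'a' vs 'd' => differ
  Position 1: 'b' vs 'b' => same
  Position 2: 'c' vs 'a' => differ
  Position 3: 'c' vs 'd' => differ
  Position 4: 'b' vs 'd' => differ
  Position 5: 'b' vs 'b' => same
  Position 6: 'd' vs 'c' => differ
  Position 7: 'a' vs 'd' => differ
  Position 8: 'b' vs 'a' => differ
Total differences (Hamming distance): 7

7


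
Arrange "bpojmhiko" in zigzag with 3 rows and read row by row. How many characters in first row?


Zigzag "bpojmhiko" into 3 rows:
Placing characters:
  'b' => row 0
  'p' => row 1
  'o' => row 2
  'j' => row 1
  'm' => row 0
  'h' => row 1
  'i' => row 2
  'k' => row 1
  'o' => row 0
Rows:
  Row 0: "bmo"
  Row 1: "pjhk"
  Row 2: "oi"
First row length: 3

3


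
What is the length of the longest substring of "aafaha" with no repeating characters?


Input: "aafaha"
Sliding window (track last position of each char):
  Position 0 ('a'): window [0,0] length 1 -- new best
  Position 1 ('a'): repeat (last at 0), move window start to 1
  Position 1 ('a'): window [1,1] length 1
  Position 2 ('f'): window [1,2] length 2 -- new best
  Position 3 ('a'): repeat (last at 1), move window start to 2
  Position 3 ('a'): window [2,3] length 2
  Position 4 ('h'): window [2,4] length 3 -- new best
  Position 5 ('a'): repeat (last at 3), move window start to 4
  Position 5 ('a'): window [4,5] length 2
Longest substring with no repeats: "fah" with length 3

3


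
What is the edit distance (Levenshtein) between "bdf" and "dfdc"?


Computing edit distance: "bdf" -> "dfdc"
DP table:
           d    f    d    c
      0    1    2    3    4
  b   1    1    2    3    4
  d   2    1    2    2    3
  f   3    2    1    2    3
Edit distance = dp[3][4] = 3

3


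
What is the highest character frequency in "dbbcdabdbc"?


Input: dbbcdabdbc
Character counts:
  'a': 1
  'b': 4
  'c': 2
  'd': 3
Maximum frequency: 4

4


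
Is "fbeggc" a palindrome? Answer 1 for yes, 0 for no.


Input: fbeggc
Reversed: cggebf
  Compare pos 0 ('f') with pos 5 ('c'): MISMATCH
  Compare pos 1 ('b') with pos 4 ('g'): MISMATCH
  Compare pos 2 ('e') with pos 3 ('g'): MISMATCH
Result: not a palindrome

0


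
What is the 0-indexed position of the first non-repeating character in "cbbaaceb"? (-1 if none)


Input: cbbaaceb
Character frequencies:
  'a': 2
  'b': 3
  'c': 2
  'e': 1
Scanning left to right for freq == 1:
  Position 0 ('c'): freq=2, skip
  Position 1 ('b'): freq=3, skip
  Position 2 ('b'): freq=3, skip
  Position 3 ('a'): freq=2, skip
  Position 4 ('a'): freq=2, skip
  Position 5 ('c'): freq=2, skip
  Position 6 ('e'): unique! => answer = 6

6


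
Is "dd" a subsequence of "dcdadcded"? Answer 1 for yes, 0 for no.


Check if "dd" is a subsequence of "dcdadcded"
Greedy scan:
  Position 0 ('d'): matches sub[0] = 'd'
  Position 1 ('c'): no match needed
  Position 2 ('d'): matches sub[1] = 'd'
  Position 3 ('a'): no match needed
  Position 4 ('d'): no match needed
  Position 5 ('c'): no match needed
  Position 6 ('d'): no match needed
  Position 7 ('e'): no match needed
  Position 8 ('d'): no match needed
All 2 characters matched => is a subsequence

1


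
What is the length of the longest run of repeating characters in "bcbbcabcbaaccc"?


Input: "bcbbcabcbaaccc"
Scanning for longest run:
  Position 1 ('c'): new char, reset run to 1
  Position 2 ('b'): new char, reset run to 1
  Position 3 ('b'): continues run of 'b', length=2
  Position 4 ('c'): new char, reset run to 1
  Position 5 ('a'): new char, reset run to 1
  Position 6 ('b'): new char, reset run to 1
  Position 7 ('c'): new char, reset run to 1
  Position 8 ('b'): new char, reset run to 1
  Position 9 ('a'): new char, reset run to 1
  Position 10 ('a'): continues run of 'a', length=2
  Position 11 ('c'): new char, reset run to 1
  Position 12 ('c'): continues run of 'c', length=2
  Position 13 ('c'): continues run of 'c', length=3
Longest run: 'c' with length 3

3


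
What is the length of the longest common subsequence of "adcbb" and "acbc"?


LCS of "adcbb" and "acbc"
DP table:
           a    c    b    c
      0    0    0    0    0
  a   0    1    1    1    1
  d   0    1    1    1    1
  c   0    1    2    2    2
  b   0    1    2    3    3
  b   0    1    2    3    3
LCS length = dp[5][4] = 3

3


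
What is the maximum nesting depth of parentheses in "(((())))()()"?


Input: "(((())))()()"
Tracking depth:
  Position 0 '(': depth becomes 1
  Position 1 '(': depth becomes 2
  Position 2 '(': depth becomes 3
  Position 3 '(': depth becomes 4
  Position 4 ')': depth becomes 3
  Position 5 ')': depth becomes 2
  Position 6 ')': depth becomes 1
  Position 7 ')': depth becomes 0
  Position 8 '(': depth becomes 1
  Position 9 ')': depth becomes 0
  Position 10 '(': depth becomes 1
  Position 11 ')': depth becomes 0
Maximum depth reached: 4

4


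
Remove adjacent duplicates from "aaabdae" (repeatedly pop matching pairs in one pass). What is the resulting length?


Input: aaabdae
Stack-based adjacent duplicate removal:
  Read 'a': push. Stack: a
  Read 'a': matches stack top 'a' => pop. Stack: (empty)
  Read 'a': push. Stack: a
  Read 'b': push. Stack: ab
  Read 'd': push. Stack: abd
  Read 'a': push. Stack: abda
  Read 'e': push. Stack: abdae
Final stack: "abdae" (length 5)

5


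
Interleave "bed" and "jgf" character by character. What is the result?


Interleaving "bed" and "jgf":
  Position 0: 'b' from first, 'j' from second => "bj"
  Position 1: 'e' from first, 'g' from second => "eg"
  Position 2: 'd' from first, 'f' from second => "df"
Result: bjegdf

bjegdf


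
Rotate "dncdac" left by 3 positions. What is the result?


Input: "dncdac", rotate left by 3
First 3 characters: "dnc"
Remaining characters: "dac"
Concatenate remaining + first: "dac" + "dnc" = "dacdnc"

dacdnc


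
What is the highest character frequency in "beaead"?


Input: beaead
Character counts:
  'a': 2
  'b': 1
  'd': 1
  'e': 2
Maximum frequency: 2

2


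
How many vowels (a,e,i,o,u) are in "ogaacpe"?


Input: ogaacpe
Checking each character:
  'o' at position 0: vowel (running total: 1)
  'g' at position 1: consonant
  'a' at position 2: vowel (running total: 2)
  'a' at position 3: vowel (running total: 3)
  'c' at position 4: consonant
  'p' at position 5: consonant
  'e' at position 6: vowel (running total: 4)
Total vowels: 4

4


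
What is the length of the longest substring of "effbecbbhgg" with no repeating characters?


Input: "effbecbbhgg"
Sliding window (track last position of each char):
  Position 0 ('e'): window [0,0] length 1 -- new best
  Position 1 ('f'): window [0,1] length 2 -- new best
  Position 2 ('f'): repeat (last at 1), move window start to 2
  Position 2 ('f'): window [2,2] length 1
  Position 3 ('b'): window [2,3] length 2
  Position 4 ('e'): window [2,4] length 3 -- new best
  Position 5 ('c'): window [2,5] length 4 -- new best
  Position 6 ('b'): repeat (last at 3), move window start to 4
  Position 6 ('b'): window [4,6] length 3
  Position 7 ('b'): repeat (last at 6), move window start to 7
  Position 7 ('b'): window [7,7] length 1
  Position 8 ('h'): window [7,8] length 2
  Position 9 ('g'): window [7,9] length 3
  Position 10 ('g'): repeat (last at 9), move window start to 10
  Position 10 ('g'): window [10,10] length 1
Longest substring with no repeats: "fbec" with length 4

4


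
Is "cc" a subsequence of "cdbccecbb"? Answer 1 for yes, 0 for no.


Check if "cc" is a subsequence of "cdbccecbb"
Greedy scan:
  Position 0 ('c'): matches sub[0] = 'c'
  Position 1 ('d'): no match needed
  Position 2 ('b'): no match needed
  Position 3 ('c'): matches sub[1] = 'c'
  Position 4 ('c'): no match needed
  Position 5 ('e'): no match needed
  Position 6 ('c'): no match needed
  Position 7 ('b'): no match needed
  Position 8 ('b'): no match needed
All 2 characters matched => is a subsequence

1


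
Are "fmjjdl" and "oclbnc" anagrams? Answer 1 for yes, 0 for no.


Strings: "fmjjdl", "oclbnc"
Sorted first:  dfjjlm
Sorted second: bcclno
Differ at position 0: 'd' vs 'b' => not anagrams

0


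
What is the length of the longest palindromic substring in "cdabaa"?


Input: "cdabaa"
Checking substrings for palindromes:
  [2:5] "aba" (len 3) => palindrome
  [4:6] "aa" (len 2) => palindrome
Longest palindromic substring: "aba" with length 3

3


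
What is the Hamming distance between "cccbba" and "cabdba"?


Comparing "cccbba" and "cabdba" position by position:
  Position 0: 'c' vs 'c' => same
  Position 1: 'c' vs 'a' => differ
  Position 2: 'c' vs 'b' => differ
  Position 3: 'b' vs 'd' => differ
  Position 4: 'b' vs 'b' => same
  Position 5: 'a' vs 'a' => same
Total differences (Hamming distance): 3

3


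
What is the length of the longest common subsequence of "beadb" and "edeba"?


LCS of "beadb" and "edeba"
DP table:
           e    d    e    b    a
      0    0    0    0    0    0
  b   0    0    0    0    1    1
  e   0    1    1    1    1    1
  a   0    1    1    1    1    2
  d   0    1    2    2    2    2
  b   0    1    2    2    3    3
LCS length = dp[5][5] = 3

3


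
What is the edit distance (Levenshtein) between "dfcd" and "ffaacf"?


Computing edit distance: "dfcd" -> "ffaacf"
DP table:
           f    f    a    a    c    f
      0    1    2    3    4    5    6
  d   1    1    2    3    4    5    6
  f   2    1    1    2    3    4    5
  c   3    2    2    2    3    3    4
  d   4    3    3    3    3    4    4
Edit distance = dp[4][6] = 4

4


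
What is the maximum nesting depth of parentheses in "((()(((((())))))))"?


Input: "((()(((((())))))))"
Tracking depth:
  Position 0 '(': depth becomes 1
  Position 1 '(': depth becomes 2
  Position 2 '(': depth becomes 3
  Position 3 ')': depth becomes 2
  Position 4 '(': depth becomes 3
  Position 5 '(': depth becomes 4
  Position 6 '(': depth becomes 5
  Position 7 '(': depth becomes 6
  Position 8 '(': depth becomes 7
  Position 9 '(': depth becomes 8
  Position 10 ')': depth becomes 7
  Position 11 ')': depth becomes 6
  Position 12 ')': depth becomes 5
  Position 13 ')': depth becomes 4
  Position 14 ')': depth becomes 3
  Position 15 ')': depth becomes 2
  Position 16 ')': depth becomes 1
  Position 17 ')': depth becomes 0
Maximum depth reached: 8

8


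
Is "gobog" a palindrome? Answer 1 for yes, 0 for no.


Input: gobog
Reversed: gobog
  Compare pos 0 ('g') with pos 4 ('g'): match
  Compare pos 1 ('o') with pos 3 ('o'): match
Result: palindrome

1
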